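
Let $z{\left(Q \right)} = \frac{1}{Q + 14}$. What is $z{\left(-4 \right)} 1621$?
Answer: $\frac{1621}{10} \approx 162.1$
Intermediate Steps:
$z{\left(Q \right)} = \frac{1}{14 + Q}$
$z{\left(-4 \right)} 1621 = \frac{1}{14 - 4} \cdot 1621 = \frac{1}{10} \cdot 1621 = \frac{1621}{10}$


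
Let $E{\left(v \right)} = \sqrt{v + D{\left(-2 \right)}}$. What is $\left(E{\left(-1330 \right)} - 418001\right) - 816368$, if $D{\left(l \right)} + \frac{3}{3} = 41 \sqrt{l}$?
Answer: $-1234369 + \sqrt{-1331 + 41 i \sqrt{2}} \approx -1.2344 \cdot 10^{6} + 36.492 i$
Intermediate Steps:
$D{\left(l \right)} = -1 + 41 \sqrt{l}$
$E{\left(v \right)} = \sqrt{-1 + v + 41 i \sqrt{2}}$ ($E{\left(v \right)} = \sqrt{v - \left(1 - 41 \sqrt{-2}\right)} = \sqrt{v - \left(1 - 41 i \sqrt{2}\right)} = \sqrt{-1 + v + 41 i \sqrt{2}}$)
$\left(E{\left(-1330 \right)} - 418001\right) - 816368 = \left(\sqrt{-1 - 1330 + 41 i \sqrt{2}} - 418001\right) - 816368 = \left(\sqrt{-1331 + 41 i \sqrt{2}} + \left(-1102685 + 684684\right)\right) - 816368 = \left(\sqrt{-1331 + 41 i \sqrt{2}} - 418001\right) - 816368 = \left(-418001 + \sqrt{-1331 + 41 i \sqrt{2}}\right) - 816368 = -1234369 + \sqrt{-1331 + 41 i \sqrt{2}}$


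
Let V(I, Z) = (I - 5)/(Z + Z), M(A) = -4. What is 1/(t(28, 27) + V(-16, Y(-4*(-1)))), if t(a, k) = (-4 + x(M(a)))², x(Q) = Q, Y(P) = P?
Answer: 8/491 ≈ 0.016293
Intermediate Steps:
V(I, Z) = (-5 + I)/(2*Z) (V(I, Z) = (-5 + I)/((2*Z)) = (-5 + I)*(1/(2*Z)) = (-5 + I)/(2*Z))
t(a, k) = 64 (t(a, k) = (-4 - 4)² = (-8)² = 64)
1/(t(28, 27) + V(-16, Y(-4*(-1)))) = 1/(64 + (-5 - 16)/(2*((-4*(-1))))) = 1/(64 + (½)*(-21)/4) = 1/(64 + (½)*(¼)*(-21)) = 1/(64 - 21/8) = 1/(491/8) = 8/491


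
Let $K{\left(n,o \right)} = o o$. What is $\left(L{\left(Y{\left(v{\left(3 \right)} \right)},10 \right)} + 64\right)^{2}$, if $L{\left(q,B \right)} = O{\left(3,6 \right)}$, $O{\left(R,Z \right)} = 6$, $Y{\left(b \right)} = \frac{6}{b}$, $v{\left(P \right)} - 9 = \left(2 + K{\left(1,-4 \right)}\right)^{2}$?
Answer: $4900$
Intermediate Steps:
$K{\left(n,o \right)} = o^{2}$
$v{\left(P \right)} = 333$ ($v{\left(P \right)} = 9 + \left(2 + \left(-4\right)^{2}\right)^{2} = 9 + \left(2 + 16\right)^{2} = 9 + 18^{2} = 9 + 324 = 333$)
$L{\left(q,B \right)} = 6$
$\left(L{\left(Y{\left(v{\left(3 \right)} \right)},10 \right)} + 64\right)^{2} = \left(6 + 64\right)^{2} = 70^{2} = 4900$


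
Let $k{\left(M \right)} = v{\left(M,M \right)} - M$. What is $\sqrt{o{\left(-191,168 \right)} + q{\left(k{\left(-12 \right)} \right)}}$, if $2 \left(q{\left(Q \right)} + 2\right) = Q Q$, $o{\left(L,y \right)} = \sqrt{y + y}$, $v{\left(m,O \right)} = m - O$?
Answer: $\sqrt{70 + 4 \sqrt{21}} \approx 9.3984$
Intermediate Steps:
$o{\left(L,y \right)} = \sqrt{2} \sqrt{y}$ ($o{\left(L,y \right)} = \sqrt{2 y} = \sqrt{2} \sqrt{y}$)
$k{\left(M \right)} = - M$ ($k{\left(M \right)} = \left(M - M\right) - M = 0 - M = - M$)
$q{\left(Q \right)} = -2 + \frac{Q^{2}}{2}$ ($q{\left(Q \right)} = -2 + \frac{Q Q}{2} = -2 + \frac{Q^{2}}{2}$)
$\sqrt{o{\left(-191,168 \right)} + q{\left(k{\left(-12 \right)} \right)}} = \sqrt{\sqrt{2} \sqrt{168} - \left(2 - \frac{\left(\left(-1\right) \left(-12\right)\right)^{2}}{2}\right)} = \sqrt{\sqrt{2} \cdot 2 \sqrt{42} - \left(2 - \frac{12^{2}}{2}\right)} = \sqrt{4 \sqrt{21} + \left(-2 + \frac{1}{2} \cdot 144\right)} = \sqrt{4 \sqrt{21} + \left(-2 + 72\right)} = \sqrt{4 \sqrt{21} + 70} = \sqrt{70 + 4 \sqrt{21}}$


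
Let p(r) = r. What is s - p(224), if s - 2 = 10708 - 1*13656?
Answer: -3170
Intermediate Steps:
s = -2946 (s = 2 + (10708 - 1*13656) = 2 + (10708 - 13656) = 2 - 2948 = -2946)
s - p(224) = -2946 - 1*224 = -2946 - 224 = -3170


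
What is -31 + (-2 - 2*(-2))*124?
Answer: 217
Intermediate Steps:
-31 + (-2 - 2*(-2))*124 = -31 + (-2 + 4)*124 = -31 + 2*124 = -31 + 248 = 217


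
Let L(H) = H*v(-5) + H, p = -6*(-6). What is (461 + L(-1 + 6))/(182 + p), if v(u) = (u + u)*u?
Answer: 358/109 ≈ 3.2844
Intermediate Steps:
v(u) = 2*u² (v(u) = (2*u)*u = 2*u²)
p = 36
L(H) = 51*H (L(H) = H*(2*(-5)²) + H = H*(2*25) + H = H*50 + H = 50*H + H = 51*H)
(461 + L(-1 + 6))/(182 + p) = (461 + 51*(-1 + 6))/(182 + 36) = (461 + 51*5)/218 = (461 + 255)*(1/218) = 716*(1/218) = 358/109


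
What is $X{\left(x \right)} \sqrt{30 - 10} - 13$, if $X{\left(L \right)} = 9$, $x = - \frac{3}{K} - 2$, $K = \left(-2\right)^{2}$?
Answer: $-13 + 18 \sqrt{5} \approx 27.249$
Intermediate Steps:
$K = 4$
$x = - \frac{11}{4}$ ($x = - \frac{3}{4} - 2 = - \frac{11}{4} \approx -2.75$)
$X{\left(x \right)} \sqrt{30 - 10} - 13 = 9 \sqrt{30 - 10} - 13 = 9 \sqrt{20} - 13 = 9 \cdot 2 \sqrt{5} - 13 = 18 \sqrt{5} - 13 = -13 + 18 \sqrt{5}$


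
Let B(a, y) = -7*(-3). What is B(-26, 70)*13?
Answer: 273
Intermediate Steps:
B(a, y) = 21
B(-26, 70)*13 = 21*13 = 273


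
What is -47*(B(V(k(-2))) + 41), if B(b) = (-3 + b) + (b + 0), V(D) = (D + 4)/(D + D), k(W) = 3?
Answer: -5687/3 ≈ -1895.7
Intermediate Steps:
V(D) = (4 + D)/(2*D) (V(D) = (4 + D)/((2*D)) = (4 + D)*(1/(2*D)) = (4 + D)/(2*D))
B(b) = -3 + 2*b (B(b) = (-3 + b) + b = -3 + 2*b)
-47*(B(V(k(-2))) + 41) = -47*((-3 + 2*((½)*(4 + 3)/3)) + 41) = -47*((-3 + 2*((½)*(⅓)*7)) + 41) = -47*((-3 + 2*(7/6)) + 41) = -47*((-3 + 7/3) + 41) = -47*(-⅔ + 41) = -47*121/3 = -5687/3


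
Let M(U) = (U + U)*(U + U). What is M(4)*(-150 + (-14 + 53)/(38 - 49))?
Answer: -108096/11 ≈ -9826.9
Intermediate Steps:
M(U) = 4*U² (M(U) = (2*U)*(2*U) = 4*U²)
M(4)*(-150 + (-14 + 53)/(38 - 49)) = (4*4²)*(-150 + (-14 + 53)/(38 - 49)) = (4*16)*(-150 + 39/(-11)) = 64*(-150 + 39*(-1/11)) = 64*(-150 - 39/11) = 64*(-1689/11) = -108096/11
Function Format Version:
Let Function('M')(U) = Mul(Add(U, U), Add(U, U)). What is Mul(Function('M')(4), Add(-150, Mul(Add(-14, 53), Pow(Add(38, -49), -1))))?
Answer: Rational(-108096, 11) ≈ -9826.9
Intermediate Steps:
Function('M')(U) = Mul(4, Pow(U, 2)) (Function('M')(U) = Mul(Mul(2, U), Mul(2, U)) = Mul(4, Pow(U, 2)))
Mul(Function('M')(4), Add(-150, Mul(Add(-14, 53), Pow(Add(38, -49), -1)))) = Mul(Mul(4, Pow(4, 2)), Add(-150, Mul(Add(-14, 53), Pow(Add(38, -49), -1)))) = Mul(Mul(4, 16), Add(-150, Mul(39, Pow(-11, -1)))) = Mul(64, Add(-150, Mul(39, Rational(-1, 11)))) = Mul(64, Add(-150, Rational(-39, 11))) = Mul(64, Rational(-1689, 11)) = Rational(-108096, 11)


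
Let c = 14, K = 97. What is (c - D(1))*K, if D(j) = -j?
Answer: 1455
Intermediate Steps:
(c - D(1))*K = (14 - (-1))*97 = (14 - 1*(-1))*97 = (14 + 1)*97 = 15*97 = 1455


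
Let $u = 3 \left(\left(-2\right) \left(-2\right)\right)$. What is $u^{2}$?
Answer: $144$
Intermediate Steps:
$u = 12$ ($u = 3 \cdot 4 = 12$)
$u^{2} = 12^{2} = 144$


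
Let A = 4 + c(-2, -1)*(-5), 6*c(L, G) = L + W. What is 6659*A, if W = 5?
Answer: 19977/2 ≈ 9988.5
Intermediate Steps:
c(L, G) = ⅚ + L/6 (c(L, G) = (L + 5)/6 = (5 + L)/6 = ⅚ + L/6)
A = 3/2 (A = 4 + (⅚ + (⅙)*(-2))*(-5) = 4 + (⅚ - ⅓)*(-5) = 4 + (½)*(-5) = 4 - 5/2 = 3/2 ≈ 1.5000)
6659*A = 6659*(3/2) = 19977/2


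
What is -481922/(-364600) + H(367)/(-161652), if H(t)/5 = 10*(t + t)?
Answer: 8065354393/7367289900 ≈ 1.0948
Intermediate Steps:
H(t) = 100*t (H(t) = 5*(10*(t + t)) = 5*(10*(2*t)) = 5*(20*t) = 100*t)
-481922/(-364600) + H(367)/(-161652) = -481922/(-364600) + (100*367)/(-161652) = -481922*(-1/364600) + 36700*(-1/161652) = 240961/182300 - 9175/40413 = 8065354393/7367289900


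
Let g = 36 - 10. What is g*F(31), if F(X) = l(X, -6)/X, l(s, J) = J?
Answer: -156/31 ≈ -5.0323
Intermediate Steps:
F(X) = -6/X
g = 26
g*F(31) = 26*(-6/31) = -156/31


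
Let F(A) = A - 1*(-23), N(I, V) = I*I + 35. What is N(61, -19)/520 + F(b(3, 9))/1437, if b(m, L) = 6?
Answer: 1353113/186810 ≈ 7.2433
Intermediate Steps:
N(I, V) = 35 + I² (N(I, V) = I² + 35 = 35 + I²)
F(A) = 23 + A (F(A) = A + 23 = 23 + A)
N(61, -19)/520 + F(b(3, 9))/1437 = (35 + 61²)/520 + (23 + 6)/1437 = (35 + 3721)*(1/520) + 29*(1/1437) = 3756*(1/520) + 29/1437 = 939/130 + 29/1437 = 1353113/186810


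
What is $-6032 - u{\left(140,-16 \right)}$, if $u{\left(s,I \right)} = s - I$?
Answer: $-6188$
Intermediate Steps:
$-6032 - u{\left(140,-16 \right)} = -6032 - \left(140 - -16\right) = -6032 - \left(140 + 16\right) = -6032 - 156 = -6188$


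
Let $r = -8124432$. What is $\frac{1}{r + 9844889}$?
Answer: $\frac{1}{1720457} \approx 5.8124 \cdot 10^{-7}$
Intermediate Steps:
$\frac{1}{r + 9844889} = \frac{1}{-8124432 + 9844889} = \frac{1}{1720457}$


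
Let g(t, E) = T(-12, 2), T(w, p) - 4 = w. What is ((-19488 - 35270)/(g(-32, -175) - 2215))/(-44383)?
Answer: -2882/5192811 ≈ -0.00055500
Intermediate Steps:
T(w, p) = 4 + w
g(t, E) = -8 (g(t, E) = 4 - 12 = -8)
((-19488 - 35270)/(g(-32, -175) - 2215))/(-44383) = ((-19488 - 35270)/(-8 - 2215))/(-44383) = -54758/(-2223)*(-1/44383) = -54758*(-1/2223)*(-1/44383) = (2882/117)*(-1/44383) = -2882/5192811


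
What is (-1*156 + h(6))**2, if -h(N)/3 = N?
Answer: 30276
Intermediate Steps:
h(N) = -3*N
(-1*156 + h(6))**2 = (-1*156 - 3*6)**2 = (-156 - 18)**2 = (-174)**2 = 30276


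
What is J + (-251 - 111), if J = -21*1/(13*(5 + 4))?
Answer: -14125/39 ≈ -362.18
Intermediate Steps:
J = -7/39 (J = -21/(9*13) = -21/117 = -21*1/117 = -7/39 ≈ -0.17949)
J + (-251 - 111) = -7/39 + (-251 - 111) = -7/39 - 362 = -14125/39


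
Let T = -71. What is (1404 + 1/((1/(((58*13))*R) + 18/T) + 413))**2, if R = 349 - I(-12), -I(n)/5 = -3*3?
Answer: 88942438883208713322691600/45120439322341852401 ≈ 1.9712e+6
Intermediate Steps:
I(n) = 45 (I(n) = -(-15)*3 = -5*(-9) = 45)
R = 304 (R = 349 - 1*45 = 349 - 45 = 304)
(1404 + 1/((1/(((58*13))*R) + 18/T) + 413))**2 = (1404 + 1/((1/((58*13)*304) + 18/(-71)) + 413))**2 = (1404 + 1/(((1/304)/754 + 18*(-1/71)) + 413))**2 = (1404 + 1/(((1/754)*(1/304) - 18/71) + 413))**2 = (1404 + 1/((1/229216 - 18/71) + 413))**2 = (1404 + 1/(-4125817/16274336 + 413))**2 = (1404 + 1/(6717174951/16274336))**2 = (1404 + 16274336/6717174951)**2 = (9430929905540/6717174951)**2 = 88942438883208713322691600/45120439322341852401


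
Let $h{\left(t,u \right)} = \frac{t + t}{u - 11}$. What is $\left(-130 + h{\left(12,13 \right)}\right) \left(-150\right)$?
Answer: $17700$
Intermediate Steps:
$h{\left(t,u \right)} = \frac{2 t}{-11 + u}$
$\left(-130 + h{\left(12,13 \right)}\right) \left(-150\right) = \left(-130 + 2 \cdot 12 \frac{1}{-11 + 13}\right) \left(-150\right) = \left(-130 + 2 \cdot 12 \cdot \frac{1}{2}\right) \left(-150\right) = \left(-130 + 12\right) \left(-150\right) = \left(-118\right) \left(-150\right) = 17700$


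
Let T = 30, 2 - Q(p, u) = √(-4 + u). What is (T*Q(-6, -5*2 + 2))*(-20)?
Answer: -1200 + 1200*I*√3 ≈ -1200.0 + 2078.5*I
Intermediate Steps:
Q(p, u) = 2 - √(-4 + u)
(T*Q(-6, -5*2 + 2))*(-20) = (30*(2 - √(-4 + (-5*2 + 2))))*(-20) = (30*(2 - √(-4 + (-10 + 2))))*(-20) = (30*(2 - √(-4 - 8)))*(-20) = (30*(2 - √(-12)))*(-20) = (30*(2 - 2*I*√3))*(-20) = (60 - 60*I*√3)*(-20) = -1200 + 1200*I*√3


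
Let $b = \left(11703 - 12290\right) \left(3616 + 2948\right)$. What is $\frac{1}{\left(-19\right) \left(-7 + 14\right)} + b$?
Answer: $- \frac{512458045}{133} \approx -3.8531 \cdot 10^{6}$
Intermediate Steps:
$b = -3853068$ ($b = \left(-587\right) 6564 = -3853068$)
$\frac{1}{\left(-19\right) \left(-7 + 14\right)} + b = \frac{1}{\left(-19\right) \left(-7 + 14\right)} - 3853068 = \frac{1}{\left(-19\right) 7} - 3853068 = \frac{1}{-133} - 3853068 = - \frac{1}{133} - 3853068 = - \frac{512458045}{133}$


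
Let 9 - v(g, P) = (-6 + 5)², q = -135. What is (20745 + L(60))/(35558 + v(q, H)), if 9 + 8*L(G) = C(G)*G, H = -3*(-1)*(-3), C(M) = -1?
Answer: 165891/284528 ≈ 0.58304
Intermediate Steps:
H = -9 (H = 3*(-3) = -9)
v(g, P) = 8 (v(g, P) = 9 - (-6 + 5)² = 9 - 1*(-1)² = 9 - 1*1 = 9 - 1 = 8)
L(G) = -9/8 - G/8 (L(G) = -9/8 + (-G)/8 = -9/8 - G/8)
(20745 + L(60))/(35558 + v(q, H)) = (20745 + (-9/8 - ⅛*60))/(35558 + 8) = (20745 + (-9/8 - 15/2))/35566 = (20745 - 69/8)*(1/35566) = (165891/8)*(1/35566) = 165891/284528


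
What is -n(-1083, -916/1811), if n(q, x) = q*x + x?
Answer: -991112/1811 ≈ -547.27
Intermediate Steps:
n(q, x) = x + q*x
-n(-1083, -916/1811) = -(-916/1811)*(1 - 1083) = -(-916*1/1811)*(-1082) = -(-916)*(-1082)/1811 = -1*991112/1811 = -991112/1811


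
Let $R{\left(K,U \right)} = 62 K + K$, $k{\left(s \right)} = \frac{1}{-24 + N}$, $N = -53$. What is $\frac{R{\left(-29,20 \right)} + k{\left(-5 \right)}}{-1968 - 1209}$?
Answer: $\frac{140680}{244629} \approx 0.57508$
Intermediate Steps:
$k{\left(s \right)} = - \frac{1}{77}$ ($k{\left(s \right)} = \frac{1}{-24 - 53} = \frac{1}{-77} = - \frac{1}{77}$)
$R{\left(K,U \right)} = 63 K$
$\frac{R{\left(-29,20 \right)} + k{\left(-5 \right)}}{-1968 - 1209} = \frac{63 \left(-29\right) - \frac{1}{77}}{-1968 - 1209} = \frac{-1827 - \frac{1}{77}}{-3177} = \left(- \frac{140680}{77}\right) \left(- \frac{1}{3177}\right) = \frac{140680}{244629}$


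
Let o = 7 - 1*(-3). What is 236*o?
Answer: 2360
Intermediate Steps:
o = 10 (o = 7 + 3 = 10)
236*o = 236*10 = 2360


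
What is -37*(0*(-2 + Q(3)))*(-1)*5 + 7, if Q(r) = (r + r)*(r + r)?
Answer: 7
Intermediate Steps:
Q(r) = 4*r² (Q(r) = (2*r)*(2*r) = 4*r²)
-37*(0*(-2 + Q(3)))*(-1)*5 + 7 = -37*(0*(-2 + 4*3²))*(-1)*5 + 7 = -37*(0*(-2 + 4*9))*(-1)*5 + 7 = -37*(0*(-2 + 36))*(-1)*5 + 7 = -37*(0*34)*(-1)*5 + 7 = -37*0*(-1)*5 + 7 = -0*5 + 7 = -37*0 + 7 = 0 + 7 = 7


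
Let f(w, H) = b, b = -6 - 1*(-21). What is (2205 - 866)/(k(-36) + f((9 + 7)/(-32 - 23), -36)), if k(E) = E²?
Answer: 1339/1311 ≈ 1.0214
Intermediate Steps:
b = 15 (b = -6 + 21 = 15)
f(w, H) = 15
(2205 - 866)/(k(-36) + f((9 + 7)/(-32 - 23), -36)) = (2205 - 866)/((-36)² + 15) = 1339/(1296 + 15) = 1339/1311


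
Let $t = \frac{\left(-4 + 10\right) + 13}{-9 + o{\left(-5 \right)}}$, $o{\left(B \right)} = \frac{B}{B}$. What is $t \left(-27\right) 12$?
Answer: $\frac{1539}{2} \approx 769.5$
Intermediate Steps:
$o{\left(B \right)} = 1$
$t = - \frac{19}{8}$ ($t = \frac{\left(-4 + 10\right) + 13}{-9 + 1} = \frac{6 + 13}{-8} = 19 \left(- \frac{1}{8}\right) = - \frac{19}{8} \approx -2.375$)
$t \left(-27\right) 12 = \left(- \frac{19}{8}\right) \left(-27\right) 12 = \frac{513}{8} \cdot 12 = \frac{1539}{2}$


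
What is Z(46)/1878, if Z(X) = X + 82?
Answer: 64/939 ≈ 0.068158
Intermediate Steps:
Z(X) = 82 + X
Z(46)/1878 = (82 + 46)/1878 = 128*(1/1878) = 64/939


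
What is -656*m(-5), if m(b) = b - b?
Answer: 0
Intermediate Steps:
m(b) = 0
-656*m(-5) = -656*0 = 0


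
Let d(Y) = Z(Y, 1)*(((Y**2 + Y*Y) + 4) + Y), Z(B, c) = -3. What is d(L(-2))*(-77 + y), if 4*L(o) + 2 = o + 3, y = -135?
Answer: 4929/2 ≈ 2464.5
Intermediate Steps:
L(o) = 1/4 + o/4 (L(o) = -1/2 + (o + 3)/4 = -1/2 + (3 + o)/4 = -1/2 + (3/4 + o/4) = 1/4 + o/4)
d(Y) = -12 - 6*Y**2 - 3*Y (d(Y) = -3*(((Y**2 + Y*Y) + 4) + Y) = -3*(((Y**2 + Y**2) + 4) + Y) = -3*((2*Y**2 + 4) + Y) = -3*((4 + 2*Y**2) + Y) = -3*(4 + Y + 2*Y**2) = -12 - 6*Y**2 - 3*Y)
d(L(-2))*(-77 + y) = (-12 - 6*(1/4 + (1/4)*(-2))**2 - 3*(1/4 + (1/4)*(-2)))*(-77 - 135) = (-12 - 6*(1/4 - 1/2)**2 - 3*(1/4 - 1/2))*(-212) = (-12 - 6*(-1/4)**2 - 3*(-1/4))*(-212) = (-12 - 6*1/16 + 3/4)*(-212) = (-12 - 3/8 + 3/4)*(-212) = -93/8*(-212) = 4929/2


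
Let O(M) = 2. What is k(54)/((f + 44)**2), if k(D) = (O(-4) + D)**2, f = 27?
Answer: 3136/5041 ≈ 0.62210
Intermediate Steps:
k(D) = (2 + D)**2
k(54)/((f + 44)**2) = (2 + 54)**2/((27 + 44)**2) = 56**2/(71**2) = 3136/5041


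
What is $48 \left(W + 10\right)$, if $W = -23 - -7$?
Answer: $-288$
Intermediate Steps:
$W = -16$ ($W = -23 + 7 = -16$)
$48 \left(W + 10\right) = 48 \left(-16 + 10\right) = 48 \left(-6\right) = -288$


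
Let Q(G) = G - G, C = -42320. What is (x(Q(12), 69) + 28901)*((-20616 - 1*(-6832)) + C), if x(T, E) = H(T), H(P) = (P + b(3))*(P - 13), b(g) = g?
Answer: -1619273648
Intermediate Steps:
H(P) = (-13 + P)*(3 + P) (H(P) = (P + 3)*(P - 13) = (3 + P)*(-13 + P) = (-13 + P)*(3 + P))
Q(G) = 0
x(T, E) = -39 + T² - 10*T
(x(Q(12), 69) + 28901)*((-20616 - 1*(-6832)) + C) = ((-39 + 0² - 10*0) + 28901)*((-20616 - 1*(-6832)) - 42320) = ((-39 + 0 + 0) + 28901)*((-20616 + 6832) - 42320) = (-39 + 28901)*(-13784 - 42320) = 28862*(-56104) = -1619273648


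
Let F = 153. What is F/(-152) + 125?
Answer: 18847/152 ≈ 123.99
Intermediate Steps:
F/(-152) + 125 = 153/(-152) + 125 = 153*(-1/152) + 125 = -153/152 + 125 = 18847/152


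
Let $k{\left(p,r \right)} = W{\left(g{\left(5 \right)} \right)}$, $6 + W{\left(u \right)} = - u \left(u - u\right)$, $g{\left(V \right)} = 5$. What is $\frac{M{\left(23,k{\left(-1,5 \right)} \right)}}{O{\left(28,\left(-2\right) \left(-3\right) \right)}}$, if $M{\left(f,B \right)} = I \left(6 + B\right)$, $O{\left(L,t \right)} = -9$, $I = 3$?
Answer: $0$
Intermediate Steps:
$W{\left(u \right)} = -6$ ($W{\left(u \right)} = -6 + - u \left(u - u\right) = -6 + - u 0 = -6 + 0 = -6$)
$k{\left(p,r \right)} = -6$
$M{\left(f,B \right)} = 18 + 3 B$ ($M{\left(f,B \right)} = 3 \left(6 + B\right) = 18 + 3 B$)
$\frac{M{\left(23,k{\left(-1,5 \right)} \right)}}{O{\left(28,\left(-2\right) \left(-3\right) \right)}} = \frac{18 + 3 \left(-6\right)}{-9} = \left(18 - 18\right) \left(- \frac{1}{9}\right) = 0 \left(- \frac{1}{9}\right) = 0$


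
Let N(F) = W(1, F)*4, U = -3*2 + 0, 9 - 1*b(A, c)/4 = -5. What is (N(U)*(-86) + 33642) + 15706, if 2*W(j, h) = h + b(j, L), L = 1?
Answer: 40748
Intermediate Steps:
b(A, c) = 56 (b(A, c) = 36 - 4*(-5) = 36 + 20 = 56)
W(j, h) = 28 + h/2 (W(j, h) = (h + 56)/2 = (56 + h)/2 = 28 + h/2)
U = -6 (U = -6 + 0 = -6)
N(F) = 112 + 2*F (N(F) = (28 + F/2)*4 = 112 + 2*F)
(N(U)*(-86) + 33642) + 15706 = ((112 + 2*(-6))*(-86) + 33642) + 15706 = ((112 - 12)*(-86) + 33642) + 15706 = (100*(-86) + 33642) + 15706 = (-8600 + 33642) + 15706 = 25042 + 15706 = 40748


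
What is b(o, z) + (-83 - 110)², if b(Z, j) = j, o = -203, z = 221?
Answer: 37470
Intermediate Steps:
b(o, z) + (-83 - 110)² = 221 + (-83 - 110)² = 221 + (-193)² = 221 + 37249 = 37470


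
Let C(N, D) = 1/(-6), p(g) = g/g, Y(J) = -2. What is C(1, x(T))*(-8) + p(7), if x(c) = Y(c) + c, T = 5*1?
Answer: 7/3 ≈ 2.3333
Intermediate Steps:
p(g) = 1
T = 5
x(c) = -2 + c
C(N, D) = -⅙
C(1, x(T))*(-8) + p(7) = -⅙*(-8) + 1 = 4/3 + 1 = 7/3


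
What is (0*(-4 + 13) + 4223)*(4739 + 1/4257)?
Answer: 85194481052/4257 ≈ 2.0013e+7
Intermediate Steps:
(0*(-4 + 13) + 4223)*(4739 + 1/4257) = (0*9 + 4223)*(4739 + 1/4257) = (0 + 4223)*(20173924/4257) = 4223*(20173924/4257) = 85194481052/4257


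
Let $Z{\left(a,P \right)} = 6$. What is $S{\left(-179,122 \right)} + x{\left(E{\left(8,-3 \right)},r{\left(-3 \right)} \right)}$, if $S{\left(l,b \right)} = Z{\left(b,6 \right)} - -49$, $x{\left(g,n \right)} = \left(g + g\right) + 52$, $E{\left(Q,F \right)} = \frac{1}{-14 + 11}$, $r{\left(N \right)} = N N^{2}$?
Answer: $\frac{319}{3} \approx 106.33$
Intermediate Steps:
$r{\left(N \right)} = N^{3}$
$E{\left(Q,F \right)} = - \frac{1}{3}$ ($E{\left(Q,F \right)} = \frac{1}{-3} = - \frac{1}{3}$)
$x{\left(g,n \right)} = 52 + 2 g$ ($x{\left(g,n \right)} = 2 g + 52 = 52 + 2 g$)
$S{\left(l,b \right)} = 55$ ($S{\left(l,b \right)} = 6 - -49 = 6 + 49 = 55$)
$S{\left(-179,122 \right)} + x{\left(E{\left(8,-3 \right)},r{\left(-3 \right)} \right)} = 55 + \left(52 + 2 \left(- \frac{1}{3}\right)\right) = 55 + \left(52 - \frac{2}{3}\right) = 55 + \frac{154}{3} = \frac{319}{3}$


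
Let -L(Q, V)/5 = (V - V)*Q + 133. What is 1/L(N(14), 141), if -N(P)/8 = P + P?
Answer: -1/665 ≈ -0.0015038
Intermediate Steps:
N(P) = -16*P (N(P) = -8*(P + P) = -16*P)
L(Q, V) = -665 (L(Q, V) = -5*((V - V)*Q + 133) = -5*(0*Q + 133) = -5*(0 + 133) = -5*133 = -665)
1/L(N(14), 141) = 1/(-665) = -1/665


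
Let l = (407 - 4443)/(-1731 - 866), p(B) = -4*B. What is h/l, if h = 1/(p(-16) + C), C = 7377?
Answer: 371/4290268 ≈ 8.6475e-5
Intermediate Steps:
l = 4036/2597 (l = -4036/(-2597) = -4036*(-1/2597) = 4036/2597 ≈ 1.5541)
h = 1/7441 (h = 1/(-4*(-16) + 7377) = 1/(64 + 7377) = 1/7441 ≈ 0.00013439)
h/l = 1/(7441*(4036/2597)) = (1/7441)*(2597/4036) = 371/4290268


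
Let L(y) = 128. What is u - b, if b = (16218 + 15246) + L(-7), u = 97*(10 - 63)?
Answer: -36733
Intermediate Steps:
u = -5141 (u = 97*(-53) = -5141)
b = 31592 (b = (16218 + 15246) + 128 = 31464 + 128 = 31592)
u - b = -5141 - 1*31592 = -5141 - 31592 = -36733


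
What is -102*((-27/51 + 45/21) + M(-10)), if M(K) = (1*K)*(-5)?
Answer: -36852/7 ≈ -5264.6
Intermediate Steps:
M(K) = -5*K (M(K) = K*(-5) = -5*K)
-102*((-27/51 + 45/21) + M(-10)) = -102*((-27/51 + 45/21) - 5*(-10)) = -102*((-27*1/51 + 45*(1/21)) + 50) = -102*((-9/17 + 15/7) + 50) = -102*(192/119 + 50) = -102*6142/119 = -36852/7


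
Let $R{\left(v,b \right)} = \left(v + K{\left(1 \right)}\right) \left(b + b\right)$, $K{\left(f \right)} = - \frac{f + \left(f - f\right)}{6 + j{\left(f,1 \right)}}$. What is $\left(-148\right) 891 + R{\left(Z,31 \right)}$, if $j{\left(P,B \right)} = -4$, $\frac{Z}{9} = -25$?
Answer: $-145849$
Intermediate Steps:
$Z = -225$ ($Z = 9 \left(-25\right) = -225$)
$K{\left(f \right)} = - \frac{f}{2}$ ($K{\left(f \right)} = - \frac{f + \left(f - f\right)}{6 - 4} = - \frac{f + 0}{2} = - \frac{f}{2}$)
$R{\left(v,b \right)} = 2 b \left(- \frac{1}{2} + v\right)$ ($R{\left(v,b \right)} = \left(v - \frac{1}{2}\right) \left(b + b\right) = \left(v - \frac{1}{2}\right) 2 b = \left(- \frac{1}{2} + v\right) 2 b = 2 b \left(- \frac{1}{2} + v\right)$)
$\left(-148\right) 891 + R{\left(Z,31 \right)} = \left(-148\right) 891 + 31 \left(-1 + 2 \left(-225\right)\right) = -131868 + 31 \left(-1 - 450\right) = -131868 + 31 \left(-451\right) = -131868 - 13981 = -145849$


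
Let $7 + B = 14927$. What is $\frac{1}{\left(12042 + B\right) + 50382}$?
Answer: $\frac{1}{77344} \approx 1.2929 \cdot 10^{-5}$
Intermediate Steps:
$B = 14920$ ($B = -7 + 14927 = 14920$)
$\frac{1}{\left(12042 + B\right) + 50382} = \frac{1}{\left(12042 + 14920\right) + 50382} = \frac{1}{26962 + 50382} = \frac{1}{77344}$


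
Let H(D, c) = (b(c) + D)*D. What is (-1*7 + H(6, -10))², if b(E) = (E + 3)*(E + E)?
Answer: 755161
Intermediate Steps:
b(E) = 2*E*(3 + E) (b(E) = (3 + E)*(2*E) = 2*E*(3 + E))
H(D, c) = D*(D + 2*c*(3 + c)) (H(D, c) = (2*c*(3 + c) + D)*D = (D + 2*c*(3 + c))*D = D*(D + 2*c*(3 + c)))
(-1*7 + H(6, -10))² = (-1*7 + 6*(6 + 2*(-10)*(3 - 10)))² = (-7 + 6*(6 + 2*(-10)*(-7)))² = (-7 + 6*(6 + 140))² = (-7 + 6*146)² = (-7 + 876)² = 869² = 755161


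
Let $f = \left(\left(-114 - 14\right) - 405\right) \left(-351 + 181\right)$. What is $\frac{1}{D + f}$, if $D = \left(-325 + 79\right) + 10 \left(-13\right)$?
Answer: $\frac{1}{90234} \approx 1.1082 \cdot 10^{-5}$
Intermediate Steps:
$f = 90610$ ($f = \left(-128 - 405\right) \left(-170\right) = \left(-533\right) \left(-170\right) = 90610$)
$D = -376$ ($D = -246 - 130 = -376$)
$\frac{1}{D + f} = \frac{1}{-376 + 90610} = \frac{1}{90234}$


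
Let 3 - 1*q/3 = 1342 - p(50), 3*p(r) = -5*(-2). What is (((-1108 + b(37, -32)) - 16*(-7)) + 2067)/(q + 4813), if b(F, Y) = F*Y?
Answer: -113/806 ≈ -0.14020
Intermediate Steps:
p(r) = 10/3 (p(r) = (-5*(-2))/3 = (⅓)*10 = 10/3)
q = -4007 (q = 9 - 3*(1342 - 1*10/3) = 9 - 3*(1342 - 10/3) = 9 - 3*4016/3 = 9 - 4016 = -4007)
(((-1108 + b(37, -32)) - 16*(-7)) + 2067)/(q + 4813) = (((-1108 + 37*(-32)) - 16*(-7)) + 2067)/(-4007 + 4813) = (((-1108 - 1184) + 112) + 2067)/806 = ((-2292 + 112) + 2067)*(1/806) = (-2180 + 2067)*(1/806) = -113*1/806 = -113/806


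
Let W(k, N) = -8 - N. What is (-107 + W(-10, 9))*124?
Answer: -15376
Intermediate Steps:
(-107 + W(-10, 9))*124 = (-107 + (-8 - 1*9))*124 = (-107 + (-8 - 9))*124 = (-107 - 17)*124 = -124*124 = -15376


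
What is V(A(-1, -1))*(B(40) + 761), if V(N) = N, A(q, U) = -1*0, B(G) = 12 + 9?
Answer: 0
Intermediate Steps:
B(G) = 21
A(q, U) = 0
V(A(-1, -1))*(B(40) + 761) = 0*(21 + 761) = 0*782 = 0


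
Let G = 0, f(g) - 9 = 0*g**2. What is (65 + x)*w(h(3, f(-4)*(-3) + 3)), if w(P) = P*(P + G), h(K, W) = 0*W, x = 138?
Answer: 0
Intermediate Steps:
f(g) = 9 (f(g) = 9 + 0*g**2 = 9 + 0 = 9)
h(K, W) = 0
w(P) = P**2 (w(P) = P*(P + 0) = P*P = P**2)
(65 + x)*w(h(3, f(-4)*(-3) + 3)) = (65 + 138)*0**2 = 203*0 = 0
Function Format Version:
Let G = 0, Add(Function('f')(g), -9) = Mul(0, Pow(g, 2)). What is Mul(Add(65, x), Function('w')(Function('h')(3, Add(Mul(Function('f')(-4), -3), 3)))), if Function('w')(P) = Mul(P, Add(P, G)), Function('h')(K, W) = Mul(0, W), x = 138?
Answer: 0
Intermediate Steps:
Function('f')(g) = 9 (Function('f')(g) = Add(9, Mul(0, Pow(g, 2))) = Add(9, 0) = 9)
Function('h')(K, W) = 0
Function('w')(P) = Pow(P, 2) (Function('w')(P) = Mul(P, Add(P, 0)) = Mul(P, P) = Pow(P, 2))
Mul(Add(65, x), Function('w')(Function('h')(3, Add(Mul(Function('f')(-4), -3), 3)))) = Mul(Add(65, 138), Pow(0, 2)) = Mul(203, 0) = 0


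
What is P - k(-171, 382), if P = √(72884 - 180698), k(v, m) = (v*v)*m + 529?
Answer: -11170591 + I*√107814 ≈ -1.1171e+7 + 328.35*I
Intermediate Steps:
k(v, m) = 529 + m*v² (k(v, m) = v²*m + 529 = m*v² + 529 = 529 + m*v²)
P = I*√107814 (P = √(-107814) = I*√107814 ≈ 328.35*I)
P - k(-171, 382) = I*√107814 - (529 + 382*(-171)²) = I*√107814 - (529 + 382*29241) = I*√107814 - (529 + 11170062) = I*√107814 - 1*11170591 = I*√107814 - 11170591 = -11170591 + I*√107814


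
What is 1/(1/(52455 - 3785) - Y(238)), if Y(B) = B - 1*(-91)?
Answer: -48670/16012429 ≈ -0.0030395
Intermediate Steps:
Y(B) = 91 + B (Y(B) = B + 91 = 91 + B)
1/(1/(52455 - 3785) - Y(238)) = 1/(1/(52455 - 3785) - (91 + 238)) = 1/(1/48670 - 1*329) = 1/(1/48670 - 329) = 1/(-16012429/48670) = -48670/16012429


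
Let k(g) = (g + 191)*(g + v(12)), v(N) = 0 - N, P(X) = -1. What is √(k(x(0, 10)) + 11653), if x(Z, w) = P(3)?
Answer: √9183 ≈ 95.828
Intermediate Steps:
x(Z, w) = -1
v(N) = -N
k(g) = (-12 + g)*(191 + g) (k(g) = (g + 191)*(g - 1*12) = (191 + g)*(g - 12) = (191 + g)*(-12 + g) = (-12 + g)*(191 + g))
√(k(x(0, 10)) + 11653) = √((-2292 + (-1)² + 179*(-1)) + 11653) = √((-2292 + 1 - 179) + 11653) = √(-2470 + 11653) = √9183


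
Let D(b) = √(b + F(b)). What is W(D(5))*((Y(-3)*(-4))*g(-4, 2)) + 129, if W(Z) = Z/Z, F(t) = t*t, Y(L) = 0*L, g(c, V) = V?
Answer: 129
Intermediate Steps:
Y(L) = 0
F(t) = t²
D(b) = √(b + b²)
W(Z) = 1
W(D(5))*((Y(-3)*(-4))*g(-4, 2)) + 129 = 1*((0*(-4))*2) + 129 = 1*(0*2) + 129 = 1*0 + 129 = 0 + 129 = 129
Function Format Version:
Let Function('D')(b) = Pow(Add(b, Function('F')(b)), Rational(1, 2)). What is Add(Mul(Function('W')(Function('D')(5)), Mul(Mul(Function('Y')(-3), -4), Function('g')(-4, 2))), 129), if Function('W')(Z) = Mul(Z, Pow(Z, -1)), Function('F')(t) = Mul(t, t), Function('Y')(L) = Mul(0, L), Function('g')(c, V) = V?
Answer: 129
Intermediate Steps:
Function('Y')(L) = 0
Function('F')(t) = Pow(t, 2)
Function('D')(b) = Pow(Add(b, Pow(b, 2)), Rational(1, 2))
Function('W')(Z) = 1
Add(Mul(Function('W')(Function('D')(5)), Mul(Mul(Function('Y')(-3), -4), Function('g')(-4, 2))), 129) = Add(Mul(1, Mul(Mul(0, -4), 2)), 129) = Add(Mul(1, Mul(0, 2)), 129) = Add(Mul(1, 0), 129) = Add(0, 129) = 129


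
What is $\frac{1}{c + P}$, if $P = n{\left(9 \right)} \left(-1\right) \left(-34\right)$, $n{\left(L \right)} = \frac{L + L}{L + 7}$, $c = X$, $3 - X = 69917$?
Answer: $- \frac{4}{279503} \approx -1.4311 \cdot 10^{-5}$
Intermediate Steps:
$X = -69914$ ($X = 3 - 69917 = -69914$)
$c = -69914$
$n{\left(L \right)} = \frac{2 L}{7 + L}$
$P = \frac{153}{4}$ ($P = 2 \cdot 9 \frac{1}{7 + 9} \left(-1\right) \left(-34\right) = 2 \cdot 9 \cdot \frac{1}{16} \left(-1\right) \left(-34\right) = \frac{9}{8} \left(-1\right) \left(-34\right) = \left(- \frac{9}{8}\right) \left(-34\right) = \frac{153}{4} \approx 38.25$)
$\frac{1}{c + P} = \frac{1}{-69914 + \frac{153}{4}} = \frac{1}{- \frac{279503}{4}} = - \frac{4}{279503}$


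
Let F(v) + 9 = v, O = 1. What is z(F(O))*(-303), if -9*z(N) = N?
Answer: -808/3 ≈ -269.33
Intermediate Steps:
F(v) = -9 + v
z(N) = -N/9
z(F(O))*(-303) = -(-9 + 1)/9*(-303) = -⅑*(-8)*(-303) = (8/9)*(-303) = -808/3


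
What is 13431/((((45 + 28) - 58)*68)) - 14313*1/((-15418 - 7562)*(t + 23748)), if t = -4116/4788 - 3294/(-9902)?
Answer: 2298274581328061/174539155953104 ≈ 13.168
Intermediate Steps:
t = -148720/282207 (t = -4116*1/4788 - 3294*(-1/9902) = -49/57 + 1647/4951 = -148720/282207 ≈ -0.52699)
13431/((((45 + 28) - 58)*68)) - 14313*1/((-15418 - 7562)*(t + 23748)) = 13431/((((45 + 28) - 58)*68)) - 14313*1/((-15418 - 7562)*(-148720/282207 + 23748)) = 13431/(((73 - 58)*68)) - 14313/((-22980*6701703116/282207)) = 13431/((15*68)) - 14313/(-51335045868560/94069) = 13431/1020 - 14313*(-94069/51335045868560) = 13431*(1/1020) + 1346409597/51335045868560 = 4477/340 + 1346409597/51335045868560 = 2298274581328061/174539155953104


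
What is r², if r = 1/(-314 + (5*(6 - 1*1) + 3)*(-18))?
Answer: 1/669124 ≈ 1.4945e-6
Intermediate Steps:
r = -1/818 (r = 1/(-314 + (5*(6 - 1) + 3)*(-18)) = 1/(-314 + (5*5 + 3)*(-18)) = 1/(-314 + (25 + 3)*(-18)) = 1/(-314 + 28*(-18)) = 1/(-314 - 504) = 1/(-818) = -1/818 ≈ -0.0012225)
r² = (-1/818)² = 1/669124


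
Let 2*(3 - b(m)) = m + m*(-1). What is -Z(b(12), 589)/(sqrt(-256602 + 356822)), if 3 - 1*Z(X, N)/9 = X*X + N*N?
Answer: 3122343*sqrt(25055)/50110 ≈ 9862.9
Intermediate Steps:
b(m) = 3 (b(m) = 3 - (m + m*(-1))/2 = 3 - (m - m)/2 = 3 - 1/2*0 = 3 + 0 = 3)
Z(X, N) = 27 - 9*N**2 - 9*X**2 (Z(X, N) = 27 - 9*(X*X + N*N) = 27 - 9*(X**2 + N**2) = 27 - 9*(N**2 + X**2) = 27 + (-9*N**2 - 9*X**2) = 27 - 9*N**2 - 9*X**2)
-Z(b(12), 589)/(sqrt(-256602 + 356822)) = -(27 - 9*589**2 - 9*3**2)/(sqrt(-256602 + 356822)) = -(27 - 9*346921 - 9*9)/(sqrt(100220)) = -(27 - 3122289 - 81)/(2*sqrt(25055)) = -(-3122343)*sqrt(25055)/50110 = 3122343*sqrt(25055)/50110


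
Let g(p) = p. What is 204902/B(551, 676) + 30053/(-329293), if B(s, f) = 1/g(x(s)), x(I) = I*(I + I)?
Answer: 40969615636017719/329293 ≈ 1.2442e+11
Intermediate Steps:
x(I) = 2*I**2 (x(I) = I*(2*I) = 2*I**2)
B(s, f) = 1/(2*s**2)
204902/B(551, 676) + 30053/(-329293) = 204902/(((1/2)/551**2)) + 30053/(-329293) = 204902/(((1/2)*(1/303601))) + 30053*(-1/329293) = 204902/(1/607202) - 30053/329293 = 204902*607202 - 30053/329293 = 124416904204 - 30053/329293 = 40969615636017719/329293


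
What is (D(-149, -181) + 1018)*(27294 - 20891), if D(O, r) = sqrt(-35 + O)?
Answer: 6518254 + 12806*I*sqrt(46) ≈ 6.5183e+6 + 86855.0*I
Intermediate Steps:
(D(-149, -181) + 1018)*(27294 - 20891) = (sqrt(-35 - 149) + 1018)*(27294 - 20891) = (sqrt(-184) + 1018)*6403 = (2*I*sqrt(46) + 1018)*6403 = (1018 + 2*I*sqrt(46))*6403 = 6518254 + 12806*I*sqrt(46)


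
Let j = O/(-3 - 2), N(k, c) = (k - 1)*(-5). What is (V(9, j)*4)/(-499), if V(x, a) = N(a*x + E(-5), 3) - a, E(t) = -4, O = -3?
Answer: 52/2495 ≈ 0.020842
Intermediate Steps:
N(k, c) = 5 - 5*k (N(k, c) = (-1 + k)*(-5) = 5 - 5*k)
j = ⅗ (j = -3/(-3 - 2) = -3/(-5) = -3*(-⅕) = ⅗ ≈ 0.60000)
V(x, a) = 25 - a - 5*a*x (V(x, a) = (5 - 5*(a*x - 4)) - a = (5 - 5*(-4 + a*x)) - a = (5 + (20 - 5*a*x)) - a = (25 - 5*a*x) - a = 25 - a - 5*a*x)
(V(9, j)*4)/(-499) = ((25 - 1*⅗ - 5*⅗*9)*4)/(-499) = ((25 - ⅗ - 27)*4)*(-1/499) = -13/5*4*(-1/499) = -52/5*(-1/499) = 52/2495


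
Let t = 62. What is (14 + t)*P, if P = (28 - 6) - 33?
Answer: -836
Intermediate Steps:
P = -11 (P = 22 - 33 = -11)
(14 + t)*P = (14 + 62)*(-11) = 76*(-11) = -836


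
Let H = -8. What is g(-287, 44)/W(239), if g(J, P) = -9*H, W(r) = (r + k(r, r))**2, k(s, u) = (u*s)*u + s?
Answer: 8/20709771538401 ≈ 3.8629e-13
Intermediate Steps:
k(s, u) = s + s*u**2 (k(s, u) = (s*u)*u + s = s*u**2 + s = s + s*u**2)
W(r) = (r + r*(1 + r**2))**2
g(J, P) = 72 (g(J, P) = -9*(-8) = 72)
g(-287, 44)/W(239) = 72/((239**2*(2 + 239**2)**2)) = 72/((57121*(2 + 57121)**2)) = 72/((57121*57123**2)) = 72/((57121*3263037129)) = 72/186387943845609 = 72*(1/186387943845609) = 8/20709771538401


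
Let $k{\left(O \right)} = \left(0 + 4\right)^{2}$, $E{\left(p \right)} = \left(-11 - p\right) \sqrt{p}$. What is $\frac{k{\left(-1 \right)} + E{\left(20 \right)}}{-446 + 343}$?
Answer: $- \frac{16}{103} + \frac{62 \sqrt{5}}{103} \approx 1.1906$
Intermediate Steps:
$E{\left(p \right)} = \sqrt{p} \left(-11 - p\right)$
$k{\left(O \right)} = 16$ ($k{\left(O \right)} = 4^{2} = 16$)
$\frac{k{\left(-1 \right)} + E{\left(20 \right)}}{-446 + 343} = \frac{16 + \sqrt{20} \left(-11 - 20\right)}{-446 + 343} = \frac{16 + 2 \sqrt{5} \left(-11 - 20\right)}{-103} = \left(16 + 2 \sqrt{5} \left(-31\right)\right) \left(- \frac{1}{103}\right) = \left(16 - 62 \sqrt{5}\right) \left(- \frac{1}{103}\right) = - \frac{16}{103} + \frac{62 \sqrt{5}}{103}$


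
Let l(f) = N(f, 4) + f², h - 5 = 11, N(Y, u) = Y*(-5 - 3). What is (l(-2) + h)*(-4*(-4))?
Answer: 576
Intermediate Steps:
N(Y, u) = -8*Y (N(Y, u) = Y*(-8) = -8*Y)
h = 16 (h = 5 + 11 = 16)
l(f) = f² - 8*f (l(f) = -8*f + f² = f² - 8*f)
(l(-2) + h)*(-4*(-4)) = (-2*(-8 - 2) + 16)*(-4*(-4)) = (-2*(-10) + 16)*16 = (20 + 16)*16 = 36*16 = 576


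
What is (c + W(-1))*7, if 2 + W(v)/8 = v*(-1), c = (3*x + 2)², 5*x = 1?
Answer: -217/25 ≈ -8.6800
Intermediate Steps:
x = ⅕ (x = (⅕)*1 = ⅕ ≈ 0.20000)
c = 169/25 (c = (3*(⅕) + 2)² = (⅗ + 2)² = (13/5)² = 169/25 ≈ 6.7600)
W(v) = -16 - 8*v (W(v) = -16 + 8*(v*(-1)) = -16 + 8*(-v) = -16 - 8*v)
(c + W(-1))*7 = (169/25 + (-16 - 8*(-1)))*7 = (169/25 + (-16 + 8))*7 = (169/25 - 8)*7 = -31/25*7 = -217/25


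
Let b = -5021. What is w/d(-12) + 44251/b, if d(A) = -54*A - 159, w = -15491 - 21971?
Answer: -209735441/2455269 ≈ -85.423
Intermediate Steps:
w = -37462
d(A) = -159 - 54*A
w/d(-12) + 44251/b = -37462/(-159 - 54*(-12)) + 44251/(-5021) = -37462/(-159 + 648) + 44251*(-1/5021) = -37462/489 - 44251/5021 = -209735441/2455269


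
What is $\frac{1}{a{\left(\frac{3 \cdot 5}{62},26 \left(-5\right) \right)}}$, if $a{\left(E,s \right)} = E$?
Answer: $\frac{62}{15} \approx 4.1333$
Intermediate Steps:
$\frac{1}{a{\left(\frac{3 \cdot 5}{62},26 \left(-5\right) \right)}} = \frac{1}{3 \cdot 5 \cdot \frac{1}{62}} = \frac{1}{15 \cdot \frac{1}{62}} = \frac{1}{\frac{15}{62}} = \frac{62}{15}$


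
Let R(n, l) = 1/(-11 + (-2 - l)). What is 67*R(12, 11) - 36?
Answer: -931/24 ≈ -38.792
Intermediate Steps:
R(n, l) = 1/(-13 - l)
67*R(12, 11) - 36 = 67*(-1/(13 + 11)) - 36 = 67*(-1/24) - 36 = -67/24 - 36 = -931/24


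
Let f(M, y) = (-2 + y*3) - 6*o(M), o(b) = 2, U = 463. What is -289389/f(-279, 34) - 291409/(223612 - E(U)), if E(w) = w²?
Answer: -2700466519/813384 ≈ -3320.0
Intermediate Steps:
f(M, y) = -14 + 3*y (f(M, y) = (-2 + y*3) - 6*2 = (-2 + 3*y) - 12 = -14 + 3*y)
-289389/f(-279, 34) - 291409/(223612 - E(U)) = -289389/(-14 + 3*34) - 291409/(223612 - 1*463²) = -289389/(-14 + 102) - 291409/(223612 - 1*214369) = -289389/88 - 291409/(223612 - 214369) = -289389*1/88 - 291409/9243 = -289389/88 - 291409*1/9243 = -289389/88 - 291409/9243 = -2700466519/813384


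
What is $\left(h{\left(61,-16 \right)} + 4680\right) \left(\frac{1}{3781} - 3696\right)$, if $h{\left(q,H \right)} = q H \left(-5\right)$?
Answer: $- \frac{133596937000}{3781} \approx -3.5334 \cdot 10^{7}$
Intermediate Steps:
$h{\left(q,H \right)} = - 5 H q$ ($h{\left(q,H \right)} = H q \left(-5\right) = - 5 H q$)
$\left(h{\left(61,-16 \right)} + 4680\right) \left(\frac{1}{3781} - 3696\right) = \left(\left(-5\right) \left(-16\right) 61 + 4680\right) \left(\frac{1}{3781} - 3696\right) = \left(4880 + 4680\right) \left(\frac{1}{3781} - 3696\right) = 9560 \left(- \frac{13974575}{3781}\right) = - \frac{133596937000}{3781}$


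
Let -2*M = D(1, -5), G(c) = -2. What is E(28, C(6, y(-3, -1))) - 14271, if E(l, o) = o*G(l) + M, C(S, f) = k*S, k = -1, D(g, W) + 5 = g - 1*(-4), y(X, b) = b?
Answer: -14259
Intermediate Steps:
D(g, W) = -1 + g (D(g, W) = -5 + (g - 1*(-4)) = -5 + (g + 4) = -5 + (4 + g) = -1 + g)
C(S, f) = -S
M = 0 (M = -(-1 + 1)/2 = -½*0 = 0)
E(l, o) = -2*o (E(l, o) = o*(-2) + 0 = -2*o + 0 = -2*o)
E(28, C(6, y(-3, -1))) - 14271 = -(-2)*6 - 14271 = -2*(-6) - 14271 = 12 - 14271 = -14259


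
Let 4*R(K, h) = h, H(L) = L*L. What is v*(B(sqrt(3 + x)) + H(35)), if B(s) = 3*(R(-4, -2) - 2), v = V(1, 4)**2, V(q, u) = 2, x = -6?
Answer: 4870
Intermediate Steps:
H(L) = L**2
R(K, h) = h/4
v = 4 (v = 2**2 = 4)
B(s) = -15/2 (B(s) = 3*((1/4)*(-2) - 2) = 3*(-1/2 - 2) = 3*(-5/2) = -15/2)
v*(B(sqrt(3 + x)) + H(35)) = 4*(-15/2 + 35**2) = 4*(-15/2 + 1225) = 4*(2435/2) = 4870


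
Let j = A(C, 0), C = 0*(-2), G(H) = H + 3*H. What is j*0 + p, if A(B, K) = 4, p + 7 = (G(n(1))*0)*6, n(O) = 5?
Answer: -7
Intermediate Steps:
G(H) = 4*H
C = 0
p = -7 (p = -7 + ((4*5)*0)*6 = -7 + (20*0)*6 = -7 + 0*6 = -7 + 0 = -7)
j = 4
j*0 + p = 4*0 - 7 = 0 - 7 = -7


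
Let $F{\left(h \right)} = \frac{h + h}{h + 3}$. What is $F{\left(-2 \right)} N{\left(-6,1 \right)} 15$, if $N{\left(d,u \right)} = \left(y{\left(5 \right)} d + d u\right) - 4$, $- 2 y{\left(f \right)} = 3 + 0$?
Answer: $60$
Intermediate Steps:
$y{\left(f \right)} = - \frac{3}{2}$ ($y{\left(f \right)} = - \frac{3 + 0}{2} = \left(- \frac{1}{2}\right) 3 = - \frac{3}{2}$)
$F{\left(h \right)} = \frac{2 h}{3 + h}$
$N{\left(d,u \right)} = -4 - \frac{3 d}{2} + d u$ ($N{\left(d,u \right)} = \left(- \frac{3 d}{2} + d u\right) - 4 = -4 - \frac{3 d}{2} + d u$)
$F{\left(-2 \right)} N{\left(-6,1 \right)} 15 = 2 \left(-2\right) \frac{1}{3 - 2} \left(-4 - -9 - 6\right) 15 = 2 \left(-2\right) 1^{-1} \left(-4 + 9 - 6\right) 15 = 2 \left(-2\right) 1 \left(-1\right) 15 = \left(-4\right) \left(-1\right) 15 = 4 \cdot 15 = 60$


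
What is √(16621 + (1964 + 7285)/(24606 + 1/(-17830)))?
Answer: √65291344923237031159/62674997 ≈ 128.92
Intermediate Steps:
√(16621 + (1964 + 7285)/(24606 + 1/(-17830))) = √(16621 + 9249/(24606 - 1/17830)) = √(16621 + 9249/(438724979/17830)) = √(16621 + 9249*(17830/438724979)) = √(16621 + 164909670/438724979) = √(7292212785629/438724979) = √65291344923237031159/62674997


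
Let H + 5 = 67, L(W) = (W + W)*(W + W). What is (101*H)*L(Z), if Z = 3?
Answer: 225432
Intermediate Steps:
L(W) = 4*W² (L(W) = (2*W)*(2*W) = 4*W²)
H = 62 (H = -5 + 67 = 62)
(101*H)*L(Z) = (101*62)*(4*3²) = 6262*(4*9) = 6262*36 = 225432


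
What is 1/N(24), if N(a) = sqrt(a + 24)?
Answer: sqrt(3)/12 ≈ 0.14434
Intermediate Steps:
N(a) = sqrt(24 + a)
1/N(24) = 1/(sqrt(24 + 24)) = 1/(sqrt(48)) = 1/(4*sqrt(3)) = sqrt(3)/12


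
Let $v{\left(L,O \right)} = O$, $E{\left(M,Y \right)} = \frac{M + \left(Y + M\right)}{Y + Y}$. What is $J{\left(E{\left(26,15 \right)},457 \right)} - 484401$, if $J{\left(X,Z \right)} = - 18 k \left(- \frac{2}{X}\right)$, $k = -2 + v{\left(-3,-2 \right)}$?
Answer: $- \frac{32459187}{67} \approx -4.8447 \cdot 10^{5}$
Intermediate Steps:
$E{\left(M,Y \right)} = \frac{Y + 2 M}{2 Y}$ ($E{\left(M,Y \right)} = \frac{M + \left(M + Y\right)}{2 Y} = \left(Y + 2 M\right) \frac{1}{2 Y} = \frac{Y + 2 M}{2 Y}$)
$k = -4$ ($k = -2 - 2 = -4$)
$J{\left(X,Z \right)} = - \frac{144}{X}$ ($J{\left(X,Z \right)} = - 18 \left(- 4 \left(- \frac{2}{X}\right)\right) = - 18 \frac{8}{X} = - \frac{144}{X}$)
$J{\left(E{\left(26,15 \right)},457 \right)} - 484401 = - \frac{144}{\frac{1}{15} \left(26 + \frac{1}{2} \cdot 15\right)} - 484401 = - \frac{144}{\frac{1}{15} \left(26 + \frac{15}{2}\right)} - 484401 = - \frac{144}{\frac{1}{15} \cdot \frac{67}{2}} - 484401 = - \frac{144}{\frac{67}{30}} - 484401 = \left(-144\right) \frac{30}{67} - 484401 = - \frac{4320}{67} - 484401 = - \frac{32459187}{67}$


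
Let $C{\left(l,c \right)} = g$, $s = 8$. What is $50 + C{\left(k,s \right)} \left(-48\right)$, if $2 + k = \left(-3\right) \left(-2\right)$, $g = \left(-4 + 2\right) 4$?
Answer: $434$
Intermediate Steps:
$g = -8$ ($g = \left(-2\right) 4 = -8$)
$k = 4$ ($k = -2 - -6 = -2 + 6 = 4$)
$C{\left(l,c \right)} = -8$
$50 + C{\left(k,s \right)} \left(-48\right) = 50 - -384 = 50 + 384 = 434$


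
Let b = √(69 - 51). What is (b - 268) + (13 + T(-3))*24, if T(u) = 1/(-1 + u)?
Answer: 38 + 3*√2 ≈ 42.243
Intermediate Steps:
b = 3*√2 (b = √18 = 3*√2 ≈ 4.2426)
(b - 268) + (13 + T(-3))*24 = (3*√2 - 268) + (13 + 1/(-1 - 3))*24 = (-268 + 3*√2) + (13 + 1/(-4))*24 = (-268 + 3*√2) + (13 - ¼)*24 = (-268 + 3*√2) + (51/4)*24 = (-268 + 3*√2) + 306 = 38 + 3*√2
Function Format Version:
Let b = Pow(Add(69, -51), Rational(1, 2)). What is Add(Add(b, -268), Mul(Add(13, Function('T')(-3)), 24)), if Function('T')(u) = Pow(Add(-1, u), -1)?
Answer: Add(38, Mul(3, Pow(2, Rational(1, 2)))) ≈ 42.243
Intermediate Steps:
b = Mul(3, Pow(2, Rational(1, 2))) (b = Pow(18, Rational(1, 2)) = Mul(3, Pow(2, Rational(1, 2))) ≈ 4.2426)
Add(Add(b, -268), Mul(Add(13, Function('T')(-3)), 24)) = Add(Add(Mul(3, Pow(2, Rational(1, 2))), -268), Mul(Add(13, Pow(Add(-1, -3), -1)), 24)) = Add(Add(-268, Mul(3, Pow(2, Rational(1, 2)))), Mul(Add(13, Pow(-4, -1)), 24)) = Add(Add(-268, Mul(3, Pow(2, Rational(1, 2)))), Mul(Add(13, Rational(-1, 4)), 24)) = Add(Add(-268, Mul(3, Pow(2, Rational(1, 2)))), Mul(Rational(51, 4), 24)) = Add(Add(-268, Mul(3, Pow(2, Rational(1, 2)))), 306) = Add(38, Mul(3, Pow(2, Rational(1, 2))))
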